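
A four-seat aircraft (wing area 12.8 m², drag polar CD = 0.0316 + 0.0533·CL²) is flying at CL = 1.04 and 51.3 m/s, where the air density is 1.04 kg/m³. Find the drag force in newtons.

D = 1560 N

CD = 0.0316 + 0.0533 × 1.04² = 0.08925
D = ½ρv²S·CD = ½ × 1.04 × 51.3² × 12.8 × 0.08925 = 1560 N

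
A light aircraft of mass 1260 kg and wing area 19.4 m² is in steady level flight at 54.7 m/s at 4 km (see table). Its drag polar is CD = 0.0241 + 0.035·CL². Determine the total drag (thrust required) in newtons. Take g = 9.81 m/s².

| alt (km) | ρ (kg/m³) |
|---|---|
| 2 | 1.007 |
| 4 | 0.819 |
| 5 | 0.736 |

At 4 km, from the table: ρ = 0.819 kg/m³.
Weight W = mg = 1260 × 9.81 = 12361 N; in level flight L = W.
q = ½ρv² = ½ × 0.819 × 54.7² = 1225 Pa.
Required CL = L/(qS) = 12361/(1225·19.4) = 0.52.
CD = 0.0241 + 0.035 × 0.52² = 0.03356.
D = q·S·CD = 1225 × 19.4 × 0.03356 = 797.8 N

D = 798 N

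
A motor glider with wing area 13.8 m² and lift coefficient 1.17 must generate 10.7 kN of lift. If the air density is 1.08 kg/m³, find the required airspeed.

v = 35 m/s

L = ½ρv²S·CL ⇒ v = √(2L/(ρ·S·CL))
v = √(2 × 10700 / (1.08 × 13.8 × 1.17)) = √1227 = 35 m/s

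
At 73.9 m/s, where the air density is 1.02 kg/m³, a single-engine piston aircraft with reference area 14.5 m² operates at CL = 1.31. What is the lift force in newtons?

L = 52900 N

Dynamic pressure q = ½ρv² = ½ × 1.02 × 73.9² = 2785 Pa.
L = q·S·CL = 2785 × 14.5 × 1.31 = 52900 N ≈ 52.9 kN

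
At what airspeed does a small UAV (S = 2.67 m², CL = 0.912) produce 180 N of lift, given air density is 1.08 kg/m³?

L = ½ρv²S·CL ⇒ v = √(2L/(ρ·S·CL))
v = √(2 × 180 / (1.08 × 2.67 × 0.912)) = √136.9 = 11.7 m/s

v = 11.7 m/s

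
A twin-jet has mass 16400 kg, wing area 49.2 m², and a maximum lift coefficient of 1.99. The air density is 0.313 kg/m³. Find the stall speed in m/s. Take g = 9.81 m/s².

V_stall = 102 m/s

Weight W = mg = 16400 × 9.81 = 1.609×10^5 N.
From L = ½ρV²S·CL,max = W: V_stall = √(2W/(ρSCL,max)) = √(2·1.609×10^5/(0.313·49.2·1.99))
V_stall = √10500 = 102 m/s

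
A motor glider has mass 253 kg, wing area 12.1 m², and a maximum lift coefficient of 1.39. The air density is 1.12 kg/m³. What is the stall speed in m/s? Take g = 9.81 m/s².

V_stall = 16.2 m/s

Stall occurs when L = W at CL,max. W = mg = 253 × 9.81 = 2482 N.
From L = ½ρV²S·CL,max = W: V_stall = √(2W/(ρSCL,max)) = √(2·2482/(1.12·12.1·1.39))
V_stall = √263.5 = 16.2 m/s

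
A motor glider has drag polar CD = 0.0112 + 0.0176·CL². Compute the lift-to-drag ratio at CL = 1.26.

L/D = 32.2

CD = 0.0112 + 0.0176 × 1.26² = 0.03914
L/D = CL/CD = 1.26 / 0.03914 = 32.2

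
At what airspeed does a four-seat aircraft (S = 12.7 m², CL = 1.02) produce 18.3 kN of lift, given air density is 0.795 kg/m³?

L = ½ρv²S·CL ⇒ v = √(2L/(ρ·S·CL))
v = √(2 × 18300 / (0.795 × 12.7 × 1.02)) = √3554 = 59.6 m/s

v = 59.6 m/s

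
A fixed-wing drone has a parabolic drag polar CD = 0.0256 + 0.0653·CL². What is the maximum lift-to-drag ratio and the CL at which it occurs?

(L/D)max = 12.2, at CL = 0.626

For CD = CD0 + K·CL², (L/D)max occurs at CL* = √(CD0/K) and equals 1/(2√(K·CD0)).
(L/D)max = 1/(2√(0.0653 × 0.0256)) = 1/(2 × 0.04089) = 12.2
CL* = √(0.0256/0.0653) = 0.626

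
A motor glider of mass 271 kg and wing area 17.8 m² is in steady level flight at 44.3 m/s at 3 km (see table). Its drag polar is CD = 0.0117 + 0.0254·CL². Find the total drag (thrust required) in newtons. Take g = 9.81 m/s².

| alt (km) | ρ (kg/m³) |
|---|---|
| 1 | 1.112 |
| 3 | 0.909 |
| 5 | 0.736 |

D = 197 N

At 3 km, from the table: ρ = 0.909 kg/m³.
Weight W = mg = 271 × 9.81 = 2658.5 N; in level flight L = W.
q = ½ρv² = ½ × 0.909 × 44.3² = 892 Pa.
CL = W/(q·S) = 2658.5 / (892 × 17.8) = 0.1674.
CD = 0.0117 + 0.0254 × 0.1674² = 0.01241.
D = q·S·CD = 892 × 17.8 × 0.01241 = 197.1 N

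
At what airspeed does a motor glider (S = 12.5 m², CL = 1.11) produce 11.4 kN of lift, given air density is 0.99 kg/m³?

v = 40.7 m/s

L = ½ρv²S·CL ⇒ v = √(2L/(ρ·S·CL))
v = √(2 × 11400 / (0.99 × 12.5 × 1.11)) = √1660 = 40.7 m/s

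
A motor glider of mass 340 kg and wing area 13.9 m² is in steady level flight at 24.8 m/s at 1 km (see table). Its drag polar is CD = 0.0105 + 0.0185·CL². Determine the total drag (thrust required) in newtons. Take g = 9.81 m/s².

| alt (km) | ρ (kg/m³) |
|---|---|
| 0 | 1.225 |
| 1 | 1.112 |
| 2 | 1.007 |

D = 93.2 N

At 1 km, from the table: ρ = 1.112 kg/m³.
Level flight ⇒ L = W = m·g = 340 × 9.81 = 3335.4 N.
Dynamic pressure q = 0.5 × 1.112 × 24.8² = 342 Pa.
CL = W/(q·S) = 3335.4 / (342 × 13.9) = 0.7017.
CD = 0.0105 + 0.0185 × 0.7017² = 0.01961.
D = q·S·CD = 342 × 13.9 × 0.01961 = 93.21 N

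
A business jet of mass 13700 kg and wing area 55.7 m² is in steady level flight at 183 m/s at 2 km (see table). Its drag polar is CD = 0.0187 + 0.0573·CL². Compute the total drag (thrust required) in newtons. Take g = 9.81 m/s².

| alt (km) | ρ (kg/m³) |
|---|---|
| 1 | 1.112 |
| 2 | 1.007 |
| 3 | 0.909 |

D = 18700 N

At 2 km, from the table: ρ = 1.007 kg/m³.
Weight W = mg = 13700 × 9.81 = 1.344×10^5 N; in level flight L = W.
Dynamic pressure q = 0.5 × 1.007 × 183² = 16860 Pa.
CL = 2W/(ρv²S) = 2×1.344×10^5/(1.007×183²×55.7) = 0.1431.
CD = 0.0187 + 0.0573 × 0.1431² = 0.01987.
D = q·S·CD = 16860 × 55.7 × 0.01987 = 18660 N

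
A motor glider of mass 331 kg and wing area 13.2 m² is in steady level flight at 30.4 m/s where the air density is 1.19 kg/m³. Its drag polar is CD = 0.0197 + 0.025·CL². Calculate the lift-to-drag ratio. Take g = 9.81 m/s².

L/D = 18.1

In steady level flight, lift balances weight: W = mg = 331 × 9.81 = 3247.1 N.
q = ½ρv² = ½ × 1.19 × 30.4² = 549.9 Pa.
Required CL = L/(qS) = 3247.1/(549.9·13.2) = 0.4474.
CD = 0.0197 + 0.025 × 0.4474² = 0.0247.
L/D = CL/CD = 0.4474 / 0.0247 = 18.1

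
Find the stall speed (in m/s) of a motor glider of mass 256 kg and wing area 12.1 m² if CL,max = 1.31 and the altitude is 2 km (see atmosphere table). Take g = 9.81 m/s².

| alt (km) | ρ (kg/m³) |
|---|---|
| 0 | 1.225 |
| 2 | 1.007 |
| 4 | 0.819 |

At 2 km, from the table: ρ = 1.007 kg/m³.
Weight W = mg = 256 × 9.81 = 2511 N.
V_stall = √(2W/(ρ·S·CL,max)) = √(2 × 2511 / (1.007 × 12.1 × 1.31))
V_stall = √314.7 = 17.7 m/s

V_stall = 17.7 m/s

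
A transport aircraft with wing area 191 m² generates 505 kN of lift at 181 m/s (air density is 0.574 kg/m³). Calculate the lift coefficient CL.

From L = ½ρv²S·CL, rearranging gives CL = 2L/(ρv²S).
CL = 2 × 5.05×10^5 / (0.574 × 181² × 191) = 0.281

CL = 0.281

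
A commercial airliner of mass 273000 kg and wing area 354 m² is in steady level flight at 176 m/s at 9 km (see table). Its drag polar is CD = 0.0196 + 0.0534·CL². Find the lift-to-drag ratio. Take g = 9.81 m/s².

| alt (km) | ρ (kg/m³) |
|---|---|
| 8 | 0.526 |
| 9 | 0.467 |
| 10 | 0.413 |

At 9 km, from the table: ρ = 0.467 kg/m³.
Weight W = mg = 273000 × 9.81 = 2.6781×10^6 N; in level flight L = W.
Dynamic pressure q = 0.5 × 0.467 × 176² = 7233 Pa.
Required CL = L/(qS) = 2.6781×10^6/(7233·354) = 1.046.
CD = 0.0196 + 0.0534 × 1.046² = 0.07802.
L/D = CL/CD = 1.046 / 0.07802 = 13.4

L/D = 13.4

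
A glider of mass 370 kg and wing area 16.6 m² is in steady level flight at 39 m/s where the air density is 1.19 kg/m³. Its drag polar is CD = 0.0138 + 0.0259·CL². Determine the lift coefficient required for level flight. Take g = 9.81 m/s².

CL = 0.242

Weight W = mg = 370 × 9.81 = 3629.7 N; in level flight L = W.
q = ½ρv² = ½ × 1.19 × 39² = 905 Pa.
CL = 2W/(ρv²S) = 2×3629.7/(1.19×39²×16.6) = 0.2416.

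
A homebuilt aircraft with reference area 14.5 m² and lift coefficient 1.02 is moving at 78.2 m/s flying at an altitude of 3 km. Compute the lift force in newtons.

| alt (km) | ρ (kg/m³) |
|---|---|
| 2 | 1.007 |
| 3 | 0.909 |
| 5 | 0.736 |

At 3 km, from the table: ρ = 0.909 kg/m³.
Dynamic pressure q = ½ρv² = ½ × 0.909 × 78.2² = 2779 Pa.
L = q·S·CL = 2779 × 14.5 × 1.02 = 41100 N ≈ 41.1 kN

L = 41100 N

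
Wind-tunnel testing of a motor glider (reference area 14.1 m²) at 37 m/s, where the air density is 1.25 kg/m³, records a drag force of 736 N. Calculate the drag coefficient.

From D = ½ρv²S·CD, rearranging gives CD = 2D/(ρv²S).
CD = 2 × 736 / (1.25 × 37² × 14.1) = 0.061

CD = 0.061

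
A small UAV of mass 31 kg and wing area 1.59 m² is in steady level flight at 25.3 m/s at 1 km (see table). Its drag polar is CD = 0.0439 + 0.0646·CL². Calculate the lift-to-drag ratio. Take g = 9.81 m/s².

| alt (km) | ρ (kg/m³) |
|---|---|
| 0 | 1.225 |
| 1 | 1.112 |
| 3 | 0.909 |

At 1 km, from the table: ρ = 1.112 kg/m³.
Weight W = mg = 31 × 9.81 = 304.11 N; in level flight L = W.
q = ½ρv² = ½ × 1.112 × 25.3² = 355.9 Pa.
CL = 2W/(ρv²S) = 2×304.11/(1.112×25.3²×1.59) = 0.5374.
CD = 0.0439 + 0.0646 × 0.5374² = 0.06256.
L/D = CL/CD = 0.5374 / 0.06256 = 8.59

L/D = 8.59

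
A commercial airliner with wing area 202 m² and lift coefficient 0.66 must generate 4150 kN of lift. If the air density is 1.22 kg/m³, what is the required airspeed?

L = ½ρv²S·CL ⇒ v = √(2L/(ρ·S·CL))
v = √(2 × 4.15×10^6 / (1.22 × 202 × 0.66)) = √51030 = 226 m/s

v = 226 m/s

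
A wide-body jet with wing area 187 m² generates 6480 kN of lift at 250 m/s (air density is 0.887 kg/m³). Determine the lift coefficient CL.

From L = ½ρv²S·CL, rearranging gives CL = 2L/(ρv²S).
CL = 2 × 6.48×10^6 / (0.887 × 250² × 187) = 1.25

CL = 1.25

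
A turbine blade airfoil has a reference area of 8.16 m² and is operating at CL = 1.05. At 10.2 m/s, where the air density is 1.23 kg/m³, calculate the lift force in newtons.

L = 548 N

Dynamic pressure q = ½ρv² = ½ × 1.23 × 10.2² = 63.98 Pa.
L = q·S·CL = 63.98 × 8.16 × 1.05 = 548 N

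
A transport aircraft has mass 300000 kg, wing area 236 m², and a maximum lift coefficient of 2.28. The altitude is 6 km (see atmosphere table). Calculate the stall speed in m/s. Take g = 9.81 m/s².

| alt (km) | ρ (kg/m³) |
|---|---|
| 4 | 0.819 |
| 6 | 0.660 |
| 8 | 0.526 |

At 6 km, from the table: ρ = 0.660 kg/m³.
Stall occurs when L = W at CL,max. W = mg = 300000 × 9.81 = 2.943×10^6 N.
V_stall = √(2W/(ρ·S·CL,max)) = √(2 × 2.943×10^6 / (0.66 × 236 × 2.28))
V_stall = √16570 = 129 m/s

V_stall = 129 m/s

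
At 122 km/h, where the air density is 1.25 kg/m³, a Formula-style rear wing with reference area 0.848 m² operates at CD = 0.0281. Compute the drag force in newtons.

D = 17.1 N

Convert speed: v = 122 km/h ÷ 3.6 = 33.89 m/s.
Dynamic pressure q = ½ρv² = ½ × 1.25 × 33.89² = 717.8 Pa.
D = q·S·CD = 717.8 × 0.848 × 0.0281 = 17.1 N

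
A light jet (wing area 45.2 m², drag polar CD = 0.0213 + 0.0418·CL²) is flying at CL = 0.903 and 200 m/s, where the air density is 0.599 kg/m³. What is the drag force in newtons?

CD = 0.0213 + 0.0418 × 0.903² = 0.05538
D = ½ρv²S·CD = ½ × 0.599 × 200² × 45.2 × 0.05538 = 30000 N

D = 30000 N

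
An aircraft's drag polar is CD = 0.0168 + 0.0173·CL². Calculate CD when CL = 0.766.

CD = 0.0168 + 0.0173 × 0.766² = 0.0168 + 0.01015 = 0.027

CD = 0.027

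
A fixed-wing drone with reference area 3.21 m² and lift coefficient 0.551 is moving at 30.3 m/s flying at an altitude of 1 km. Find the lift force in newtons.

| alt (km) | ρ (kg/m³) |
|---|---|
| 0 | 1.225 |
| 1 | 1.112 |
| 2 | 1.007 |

At 1 km, from the table: ρ = 1.112 kg/m³.
Dynamic pressure q = ½ρv² = ½ × 1.112 × 30.3² = 510.5 Pa.
L = q·S·CL = 510.5 × 3.21 × 0.551 = 903 N

L = 903 N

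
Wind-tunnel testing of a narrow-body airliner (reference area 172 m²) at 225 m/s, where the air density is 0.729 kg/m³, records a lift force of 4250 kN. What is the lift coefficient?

From L = ½ρv²S·CL, rearranging gives CL = 2L/(ρv²S).
CL = 2 × 4.25×10^6 / (0.729 × 225² × 172) = 1.34

CL = 1.34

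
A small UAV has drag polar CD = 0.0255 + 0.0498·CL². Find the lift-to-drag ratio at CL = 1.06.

CD = 0.0255 + 0.0498 × 1.06² = 0.08146
L/D = CL/CD = 1.06 / 0.08146 = 13

L/D = 13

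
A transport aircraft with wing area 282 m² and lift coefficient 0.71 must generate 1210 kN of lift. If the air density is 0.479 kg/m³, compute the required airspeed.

v = 159 m/s

L = ½ρv²S·CL ⇒ v = √(2L/(ρ·S·CL))
v = √(2 × 1.21×10^6 / (0.479 × 282 × 0.71)) = √25230 = 159 m/s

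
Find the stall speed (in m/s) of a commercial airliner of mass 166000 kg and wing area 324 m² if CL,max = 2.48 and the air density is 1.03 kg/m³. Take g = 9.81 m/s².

V_stall = 62.7 m/s

Stall occurs when L = W at CL,max. W = mg = 166000 × 9.81 = 1.628×10^6 N.
From L = ½ρV²S·CL,max = W: V_stall = √(2W/(ρSCL,max)) = √(2·1.628×10^6/(1.03·324·2.48))
V_stall = √3935 = 62.7 m/s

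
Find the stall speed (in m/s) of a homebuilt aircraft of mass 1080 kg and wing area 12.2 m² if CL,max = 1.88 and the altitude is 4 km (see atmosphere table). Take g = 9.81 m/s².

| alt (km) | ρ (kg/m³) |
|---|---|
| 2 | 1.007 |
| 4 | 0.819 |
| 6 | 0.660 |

V_stall = 33.6 m/s

At 4 km, from the table: ρ = 0.819 kg/m³.
Weight W = mg = 1080 × 9.81 = 10590 N.
From L = ½ρV²S·CL,max = W: V_stall = √(2W/(ρSCL,max)) = √(2·10590/(0.819·12.2·1.88))
V_stall = √1128 = 33.6 m/s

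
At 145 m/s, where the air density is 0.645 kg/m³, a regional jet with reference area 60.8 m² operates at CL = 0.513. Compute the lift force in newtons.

L = ½ρv²S·CL = ½ × 0.645 × 145² × 60.8 × 0.513 = 2.11×10^5 N ≈ 211 kN

L = 2.11×10^5 N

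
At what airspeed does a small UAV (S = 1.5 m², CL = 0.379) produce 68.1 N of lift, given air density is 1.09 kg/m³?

L = ½ρv²S·CL ⇒ v = √(2L/(ρ·S·CL))
v = √(2 × 68.1 / (1.09 × 1.5 × 0.379)) = √219.8 = 14.8 m/s

v = 14.8 m/s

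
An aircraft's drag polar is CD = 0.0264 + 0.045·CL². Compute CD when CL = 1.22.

CD = 0.0934

CD = 0.0264 + 0.045 × 1.22² = 0.0264 + 0.06698 = 0.0934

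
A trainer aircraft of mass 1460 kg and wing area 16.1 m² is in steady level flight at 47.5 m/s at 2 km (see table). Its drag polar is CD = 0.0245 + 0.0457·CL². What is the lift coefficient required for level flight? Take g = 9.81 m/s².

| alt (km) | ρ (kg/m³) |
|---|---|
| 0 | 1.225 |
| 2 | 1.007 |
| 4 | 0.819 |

At 2 km, from the table: ρ = 1.007 kg/m³.
In steady level flight, lift balances weight: W = mg = 1460 × 9.81 = 14323 N.
q = ½ρv² = ½ × 1.007 × 47.5² = 1136 Pa.
CL = W/(q·S) = 14323 / (1136 × 16.1) = 0.7831.

CL = 0.783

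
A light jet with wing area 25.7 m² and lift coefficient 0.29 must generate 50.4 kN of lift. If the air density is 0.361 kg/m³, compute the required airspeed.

L = ½ρv²S·CL ⇒ v = √(2L/(ρ·S·CL))
v = √(2 × 50400 / (0.361 × 25.7 × 0.29)) = √37460 = 194 m/s

v = 194 m/s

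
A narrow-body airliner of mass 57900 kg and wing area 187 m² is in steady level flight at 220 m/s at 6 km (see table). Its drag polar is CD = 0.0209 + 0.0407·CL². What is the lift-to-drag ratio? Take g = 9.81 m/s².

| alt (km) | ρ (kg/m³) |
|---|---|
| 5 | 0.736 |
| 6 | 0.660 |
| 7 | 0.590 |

At 6 km, from the table: ρ = 0.660 kg/m³.
Level flight ⇒ L = W = m·g = 57900 × 9.81 = 5.68×10^5 N.
q = ½ρv² = ½ × 0.66 × 220² = 15970 Pa.
CL = W/(q·S) = 5.68×10^5 / (15970 × 187) = 0.1902.
CD = 0.0209 + 0.0407 × 0.1902² = 0.02237.
L/D = CL/CD = 0.1902 / 0.02237 = 8.5

L/D = 8.5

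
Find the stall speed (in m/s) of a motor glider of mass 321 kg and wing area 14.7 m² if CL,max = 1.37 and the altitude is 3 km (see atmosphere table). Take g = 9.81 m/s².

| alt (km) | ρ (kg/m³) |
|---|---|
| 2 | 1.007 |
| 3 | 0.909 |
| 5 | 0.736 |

At 3 km, from the table: ρ = 0.909 kg/m³.
Stall occurs when L = W at CL,max. W = mg = 321 × 9.81 = 3149 N.
From L = ½ρV²S·CL,max = W: V_stall = √(2W/(ρSCL,max)) = √(2·3149/(0.909·14.7·1.37))
V_stall = √344 = 18.5 m/s

V_stall = 18.5 m/s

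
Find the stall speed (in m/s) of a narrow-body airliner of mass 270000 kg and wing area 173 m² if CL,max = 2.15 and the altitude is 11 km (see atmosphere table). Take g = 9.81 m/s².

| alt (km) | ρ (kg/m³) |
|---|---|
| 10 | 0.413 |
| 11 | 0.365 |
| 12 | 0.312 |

V_stall = 198 m/s

At 11 km, from the table: ρ = 0.365 kg/m³.
At stall, lift equals weight: L = W = m·g = 270000 × 9.81 = 2.649×10^6 N.
V_stall = √(2W/(ρ·S·CL,max)) = √(2 × 2.649×10^6 / (0.365 × 173 × 2.15))
V_stall = √39020 = 198 m/s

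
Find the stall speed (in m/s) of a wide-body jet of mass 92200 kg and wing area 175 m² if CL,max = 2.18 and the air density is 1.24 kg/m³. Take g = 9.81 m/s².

V_stall = 61.8 m/s

At stall, lift equals weight: L = W = m·g = 92200 × 9.81 = 9.045×10^5 N.
From L = ½ρV²S·CL,max = W: V_stall = √(2W/(ρSCL,max)) = √(2·9.045×10^5/(1.24·175·2.18))
V_stall = √3824 = 61.8 m/s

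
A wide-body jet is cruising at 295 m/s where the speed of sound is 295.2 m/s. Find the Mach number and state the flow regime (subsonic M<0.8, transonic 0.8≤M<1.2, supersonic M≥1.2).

M = v/a = 295 / 295.2 = 0.999
M = 0.999 → transonic.

M = 0.999 (transonic)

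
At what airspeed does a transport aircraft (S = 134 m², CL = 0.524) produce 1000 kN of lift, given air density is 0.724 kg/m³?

v = 198 m/s

L = ½ρv²S·CL ⇒ v = √(2L/(ρ·S·CL))
v = √(2 × 1×10^6 / (0.724 × 134 × 0.524)) = √39340 = 198 m/s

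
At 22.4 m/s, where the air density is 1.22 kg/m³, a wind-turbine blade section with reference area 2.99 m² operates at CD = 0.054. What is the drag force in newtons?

D = ½ρv²S·CD = ½ × 1.22 × 22.4² × 2.99 × 0.054 = 49.4 N

D = 49.4 N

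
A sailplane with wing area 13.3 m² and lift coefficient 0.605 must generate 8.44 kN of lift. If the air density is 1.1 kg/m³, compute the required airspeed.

L = ½ρv²S·CL ⇒ v = √(2L/(ρ·S·CL))
v = √(2 × 8440 / (1.1 × 13.3 × 0.605)) = √1907 = 43.7 m/s

v = 43.7 m/s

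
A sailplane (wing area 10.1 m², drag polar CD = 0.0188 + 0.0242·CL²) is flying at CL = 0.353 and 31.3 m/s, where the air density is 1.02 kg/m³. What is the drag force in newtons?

CD = 0.0188 + 0.0242 × 0.353² = 0.02182
D = ½ρv²S·CD = ½ × 1.02 × 31.3² × 10.1 × 0.02182 = 110 N

D = 110 N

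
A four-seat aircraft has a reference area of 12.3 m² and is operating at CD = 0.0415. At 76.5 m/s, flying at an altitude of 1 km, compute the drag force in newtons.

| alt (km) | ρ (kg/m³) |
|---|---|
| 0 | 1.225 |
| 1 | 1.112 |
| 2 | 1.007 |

D = 1660 N

At 1 km, from the table: ρ = 1.112 kg/m³.
Dynamic pressure q = ½ρv² = ½ × 1.112 × 76.5² = 3254 Pa.
D = q·S·CD = 3254 × 12.3 × 0.0415 = 1660 N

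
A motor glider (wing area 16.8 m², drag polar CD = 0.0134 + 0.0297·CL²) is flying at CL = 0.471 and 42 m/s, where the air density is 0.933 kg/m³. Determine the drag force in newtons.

CD = 0.0134 + 0.0297 × 0.471² = 0.01999
D = ½ρv²S·CD = ½ × 0.933 × 42² × 16.8 × 0.01999 = 276 N

D = 276 N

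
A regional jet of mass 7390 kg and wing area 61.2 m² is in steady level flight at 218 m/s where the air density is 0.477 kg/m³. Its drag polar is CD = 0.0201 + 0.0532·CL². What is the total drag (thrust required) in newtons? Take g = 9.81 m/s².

D = 14300 N

In steady level flight, lift balances weight: W = mg = 7390 × 9.81 = 72496 N.
q = ½ρv² = ½ × 0.477 × 218² = 11330 Pa.
CL = W/(q·S) = 72496 / (11330 × 61.2) = 0.1045.
CD = 0.0201 + 0.0532 × 0.1045² = 0.02068.
D = q·S·CD = 11330 × 61.2 × 0.02068 = 14350 N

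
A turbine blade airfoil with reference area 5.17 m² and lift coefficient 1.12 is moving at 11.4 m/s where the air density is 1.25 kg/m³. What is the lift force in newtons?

L = 470 N

L = ½ρv²S·CL = ½ × 1.25 × 11.4² × 5.17 × 1.12 = 470 N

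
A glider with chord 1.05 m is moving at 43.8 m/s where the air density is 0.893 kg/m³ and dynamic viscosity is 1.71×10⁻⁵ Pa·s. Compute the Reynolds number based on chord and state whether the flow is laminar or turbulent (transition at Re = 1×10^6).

Re = ρ·v·c/μ = 0.893 × 43.8 × 1.05 / (1.71×10⁻⁵) = 2.4×10^6
Since 2.4×10^6 > 1×10^6, the flow is turbulent.

Re = 2.4×10^6 (turbulent)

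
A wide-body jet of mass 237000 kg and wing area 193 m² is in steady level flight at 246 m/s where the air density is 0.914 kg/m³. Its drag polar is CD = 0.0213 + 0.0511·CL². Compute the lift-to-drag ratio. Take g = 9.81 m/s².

Level flight ⇒ L = W = m·g = 237000 × 9.81 = 2.325×10^6 N.
q = ½ρv² = ½ × 0.914 × 246² = 27660 Pa.
CL = 2W/(ρv²S) = 2×2.325×10^6/(0.914×246²×193) = 0.4356.
CD = 0.0213 + 0.0511 × 0.4356² = 0.031.
L/D = CL/CD = 0.4356 / 0.031 = 14.1

L/D = 14.1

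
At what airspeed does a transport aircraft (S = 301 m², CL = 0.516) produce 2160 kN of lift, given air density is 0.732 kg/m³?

v = 195 m/s

L = ½ρv²S·CL ⇒ v = √(2L/(ρ·S·CL))
v = √(2 × 2.16×10^6 / (0.732 × 301 × 0.516)) = √38000 = 195 m/s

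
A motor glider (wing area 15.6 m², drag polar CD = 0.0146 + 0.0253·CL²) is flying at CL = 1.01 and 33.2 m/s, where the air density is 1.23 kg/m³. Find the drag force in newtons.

CD = 0.0146 + 0.0253 × 1.01² = 0.04041
D = ½ρv²S·CD = ½ × 1.23 × 33.2² × 15.6 × 0.04041 = 427 N

D = 427 N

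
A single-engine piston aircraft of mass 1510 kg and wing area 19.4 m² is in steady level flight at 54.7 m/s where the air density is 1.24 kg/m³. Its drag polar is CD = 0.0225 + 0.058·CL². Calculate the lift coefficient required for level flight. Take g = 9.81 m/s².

Weight W = mg = 1510 × 9.81 = 14813 N; in level flight L = W.
Dynamic pressure q = 0.5 × 1.24 × 54.7² = 1855 Pa.
Required CL = L/(qS) = 14813/(1855·19.4) = 0.4116.

CL = 0.412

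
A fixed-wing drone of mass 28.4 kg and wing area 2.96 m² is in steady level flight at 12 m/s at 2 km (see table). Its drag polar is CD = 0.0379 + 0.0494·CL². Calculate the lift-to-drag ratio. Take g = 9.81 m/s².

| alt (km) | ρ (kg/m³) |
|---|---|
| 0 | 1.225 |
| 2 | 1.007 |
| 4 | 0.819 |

At 2 km, from the table: ρ = 1.007 kg/m³.
Weight W = mg = 28.4 × 9.81 = 278.6 N; in level flight L = W.
q = ½ρv² = ½ × 1.007 × 12² = 72.5 Pa.
Required CL = L/(qS) = 278.6/(72.5·2.96) = 1.298.
CD = 0.0379 + 0.0494 × 1.298² = 0.1212.
L/D = CL/CD = 1.298 / 0.1212 = 10.7

L/D = 10.7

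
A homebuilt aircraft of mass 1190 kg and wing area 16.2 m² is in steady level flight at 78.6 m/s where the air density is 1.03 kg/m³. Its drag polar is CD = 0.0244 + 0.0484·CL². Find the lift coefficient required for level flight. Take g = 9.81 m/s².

Weight W = mg = 1190 × 9.81 = 11674 N; in level flight L = W.
q = ½ρv² = ½ × 1.03 × 78.6² = 3182 Pa.
CL = 2W/(ρv²S) = 2×11674/(1.03×78.6²×16.2) = 0.2265.

CL = 0.226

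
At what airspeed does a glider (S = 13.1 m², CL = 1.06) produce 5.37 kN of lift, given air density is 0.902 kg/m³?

L = ½ρv²S·CL ⇒ v = √(2L/(ρ·S·CL))
v = √(2 × 5370 / (0.902 × 13.1 × 1.06)) = √857.5 = 29.3 m/s

v = 29.3 m/s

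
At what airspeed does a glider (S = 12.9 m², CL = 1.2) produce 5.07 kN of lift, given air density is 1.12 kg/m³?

L = ½ρv²S·CL ⇒ v = √(2L/(ρ·S·CL))
v = √(2 × 5070 / (1.12 × 12.9 × 1.2)) = √584.9 = 24.2 m/s

v = 24.2 m/s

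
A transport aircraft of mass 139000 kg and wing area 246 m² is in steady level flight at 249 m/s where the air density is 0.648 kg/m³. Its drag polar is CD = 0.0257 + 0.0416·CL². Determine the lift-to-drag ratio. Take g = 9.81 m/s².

Weight W = mg = 139000 × 9.81 = 1.3636×10^6 N; in level flight L = W.
Dynamic pressure q = 0.5 × 0.648 × 249² = 20090 Pa.
Required CL = L/(qS) = 1.3636×10^6/(20090·246) = 0.2759.
CD = 0.0257 + 0.0416 × 0.2759² = 0.02887.
L/D = CL/CD = 0.2759 / 0.02887 = 9.56

L/D = 9.56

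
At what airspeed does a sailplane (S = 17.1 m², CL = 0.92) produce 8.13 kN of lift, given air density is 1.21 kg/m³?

L = ½ρv²S·CL ⇒ v = √(2L/(ρ·S·CL))
v = √(2 × 8130 / (1.21 × 17.1 × 0.92)) = √854.2 = 29.2 m/s

v = 29.2 m/s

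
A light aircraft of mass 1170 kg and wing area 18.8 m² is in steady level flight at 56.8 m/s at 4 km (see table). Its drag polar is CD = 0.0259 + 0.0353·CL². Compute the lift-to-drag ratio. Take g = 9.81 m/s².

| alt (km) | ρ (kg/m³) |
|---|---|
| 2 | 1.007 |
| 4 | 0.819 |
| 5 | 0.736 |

At 4 km, from the table: ρ = 0.819 kg/m³.
Level flight ⇒ L = W = m·g = 1170 × 9.81 = 11478 N.
q = ½ρv² = ½ × 0.819 × 56.8² = 1321 Pa.
Required CL = L/(qS) = 11478/(1321·18.8) = 0.4621.
CD = 0.0259 + 0.0353 × 0.4621² = 0.03344.
L/D = CL/CD = 0.4621 / 0.03344 = 13.8

L/D = 13.8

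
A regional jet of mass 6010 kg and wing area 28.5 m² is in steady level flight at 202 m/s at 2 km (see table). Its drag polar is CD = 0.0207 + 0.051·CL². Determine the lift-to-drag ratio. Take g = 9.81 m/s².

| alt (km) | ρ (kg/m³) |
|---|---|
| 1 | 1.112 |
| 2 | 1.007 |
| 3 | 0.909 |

L/D = 4.75

At 2 km, from the table: ρ = 1.007 kg/m³.
Level flight ⇒ L = W = m·g = 6010 × 9.81 = 58958 N.
q = ½ρv² = ½ × 1.007 × 202² = 20540 Pa.
Required CL = L/(qS) = 58958/(20540·28.5) = 0.1007.
CD = 0.0207 + 0.051 × 0.1007² = 0.02122.
L/D = CL/CD = 0.1007 / 0.02122 = 4.75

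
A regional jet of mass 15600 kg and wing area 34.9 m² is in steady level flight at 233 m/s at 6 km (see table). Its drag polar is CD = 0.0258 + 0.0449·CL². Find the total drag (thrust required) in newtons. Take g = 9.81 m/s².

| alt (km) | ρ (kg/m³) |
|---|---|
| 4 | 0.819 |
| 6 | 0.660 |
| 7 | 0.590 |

D = 17800 N

At 6 km, from the table: ρ = 0.660 kg/m³.
In steady level flight, lift balances weight: W = mg = 15600 × 9.81 = 1.5304×10^5 N.
Dynamic pressure q = 0.5 × 0.66 × 233² = 17920 Pa.
CL = W/(q·S) = 1.5304×10^5 / (17920 × 34.9) = 0.2448.
CD = 0.0258 + 0.0449 × 0.2448² = 0.02849.
D = q·S·CD = 17920 × 34.9 × 0.02849 = 17810 N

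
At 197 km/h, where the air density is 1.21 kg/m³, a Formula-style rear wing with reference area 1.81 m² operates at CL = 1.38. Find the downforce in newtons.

L = 4530 N

Convert speed: v = 197 km/h ÷ 3.6 = 54.72 m/s.
L = ½ρv²S·CL = ½ × 1.21 × 54.72² × 1.81 × 1.38 = 4530 N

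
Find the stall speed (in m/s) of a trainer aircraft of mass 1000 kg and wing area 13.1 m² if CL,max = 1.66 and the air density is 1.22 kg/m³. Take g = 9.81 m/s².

Stall occurs when L = W at CL,max. W = mg = 1000 × 9.81 = 9810 N.
V_stall = √(2W/(ρ·S·CL,max)) = √(2 × 9810 / (1.22 × 13.1 × 1.66))
V_stall = √739.5 = 27.2 m/s

V_stall = 27.2 m/s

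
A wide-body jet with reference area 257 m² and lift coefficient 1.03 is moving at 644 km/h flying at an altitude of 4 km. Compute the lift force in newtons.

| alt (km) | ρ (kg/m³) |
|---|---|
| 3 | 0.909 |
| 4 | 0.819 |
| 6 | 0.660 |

L = 3.47×10^6 N

At 4 km, from the table: ρ = 0.819 kg/m³.
Convert speed: v = 644 km/h ÷ 3.6 = 178.9 m/s.
L = ½ρv²S·CL = ½ × 0.819 × 178.9² × 257 × 1.03 = 3.47×10^6 N ≈ 3470 kN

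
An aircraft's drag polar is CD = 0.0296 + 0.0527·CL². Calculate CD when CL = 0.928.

CD = 0.075

CD = 0.0296 + 0.0527 × 0.928² = 0.0296 + 0.04538 = 0.075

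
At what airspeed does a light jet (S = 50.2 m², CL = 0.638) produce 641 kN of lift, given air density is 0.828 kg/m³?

v = 220 m/s

L = ½ρv²S·CL ⇒ v = √(2L/(ρ·S·CL))
v = √(2 × 6.41×10^5 / (0.828 × 50.2 × 0.638)) = √48340 = 220 m/s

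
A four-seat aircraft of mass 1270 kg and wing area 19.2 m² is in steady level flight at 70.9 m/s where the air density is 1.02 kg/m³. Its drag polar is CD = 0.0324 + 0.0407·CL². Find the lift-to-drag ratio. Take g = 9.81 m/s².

L/D = 7.23

In steady level flight, lift balances weight: W = mg = 1270 × 9.81 = 12459 N.
q = ½ρv² = ½ × 1.02 × 70.9² = 2564 Pa.
CL = W/(q·S) = 12459 / (2564 × 19.2) = 0.2531.
CD = 0.0324 + 0.0407 × 0.2531² = 0.03501.
L/D = CL/CD = 0.2531 / 0.03501 = 7.23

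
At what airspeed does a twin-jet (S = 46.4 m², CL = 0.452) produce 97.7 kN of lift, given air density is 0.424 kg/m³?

L = ½ρv²S·CL ⇒ v = √(2L/(ρ·S·CL))
v = √(2 × 97700 / (0.424 × 46.4 × 0.452)) = √21970 = 148 m/s

v = 148 m/s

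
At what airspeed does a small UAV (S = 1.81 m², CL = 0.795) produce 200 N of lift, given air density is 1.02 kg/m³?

L = ½ρv²S·CL ⇒ v = √(2L/(ρ·S·CL))
v = √(2 × 200 / (1.02 × 1.81 × 0.795)) = √272.5 = 16.5 m/s

v = 16.5 m/s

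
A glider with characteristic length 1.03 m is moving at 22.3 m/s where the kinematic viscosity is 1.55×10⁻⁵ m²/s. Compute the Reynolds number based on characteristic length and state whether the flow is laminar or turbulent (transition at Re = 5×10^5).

Re = 1.48×10^6 (turbulent)

Re = v·c/ν = 22.3 × 1.03 / (1.55×10⁻⁵) = 1.48×10^6
Since 1.48×10^6 > 5×10^5, the flow is turbulent.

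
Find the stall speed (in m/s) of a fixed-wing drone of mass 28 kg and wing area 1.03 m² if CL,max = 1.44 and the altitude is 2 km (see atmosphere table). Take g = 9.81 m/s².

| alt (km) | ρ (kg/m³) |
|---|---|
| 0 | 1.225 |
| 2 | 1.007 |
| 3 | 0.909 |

V_stall = 19.2 m/s

At 2 km, from the table: ρ = 1.007 kg/m³.
Weight W = mg = 28 × 9.81 = 274.7 N.
From L = ½ρV²S·CL,max = W: V_stall = √(2W/(ρSCL,max)) = √(2·274.7/(1.007·1.03·1.44))
V_stall = √367.8 = 19.2 m/s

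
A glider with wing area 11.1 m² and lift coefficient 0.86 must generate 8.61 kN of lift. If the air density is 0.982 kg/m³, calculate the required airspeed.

L = ½ρv²S·CL ⇒ v = √(2L/(ρ·S·CL))
v = √(2 × 8610 / (0.982 × 11.1 × 0.86)) = √1837 = 42.9 m/s

v = 42.9 m/s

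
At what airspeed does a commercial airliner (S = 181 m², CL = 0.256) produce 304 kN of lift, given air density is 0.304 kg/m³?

L = ½ρv²S·CL ⇒ v = √(2L/(ρ·S·CL))
v = √(2 × 3.04×10^5 / (0.304 × 181 × 0.256)) = √43160 = 208 m/s

v = 208 m/s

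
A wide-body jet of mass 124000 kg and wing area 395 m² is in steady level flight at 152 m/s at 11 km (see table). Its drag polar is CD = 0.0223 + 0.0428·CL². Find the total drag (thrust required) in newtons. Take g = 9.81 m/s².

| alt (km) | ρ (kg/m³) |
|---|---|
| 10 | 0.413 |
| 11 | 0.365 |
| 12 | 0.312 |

At 11 km, from the table: ρ = 0.365 kg/m³.
Weight W = mg = 124000 × 9.81 = 1.2164×10^6 N; in level flight L = W.
Dynamic pressure q = 0.5 × 0.365 × 152² = 4216 Pa.
Required CL = L/(qS) = 1.2164×10^6/(4216·395) = 0.7304.
CD = 0.0223 + 0.0428 × 0.7304² = 0.04513.
D = q·S·CD = 4216 × 395 × 0.04513 = 75170 N

D = 75200 N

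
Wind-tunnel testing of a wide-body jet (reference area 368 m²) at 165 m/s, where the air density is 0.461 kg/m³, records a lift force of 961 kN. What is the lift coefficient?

CL = 0.416

From L = ½ρv²S·CL, rearranging gives CL = 2L/(ρv²S).
CL = 2 × 9.61×10^5 / (0.461 × 165² × 368) = 0.416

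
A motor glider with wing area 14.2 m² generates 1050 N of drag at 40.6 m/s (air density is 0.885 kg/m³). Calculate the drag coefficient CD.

From D = ½ρv²S·CD, rearranging gives CD = 2D/(ρv²S).
CD = 2 × 1050 / (0.885 × 40.6² × 14.2) = 0.101

CD = 0.101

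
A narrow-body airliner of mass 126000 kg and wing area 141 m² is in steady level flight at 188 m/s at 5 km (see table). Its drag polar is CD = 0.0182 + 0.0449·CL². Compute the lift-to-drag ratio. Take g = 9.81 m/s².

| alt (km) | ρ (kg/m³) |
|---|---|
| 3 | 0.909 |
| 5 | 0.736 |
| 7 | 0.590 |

At 5 km, from the table: ρ = 0.736 kg/m³.
In steady level flight, lift balances weight: W = mg = 126000 × 9.81 = 1.2361×10^6 N.
q = ½ρv² = ½ × 0.736 × 188² = 13010 Pa.
CL = W/(q·S) = 1.2361×10^6 / (13010 × 141) = 0.674.
CD = 0.0182 + 0.0449 × 0.674² = 0.0386.
L/D = CL/CD = 0.674 / 0.0386 = 17.5

L/D = 17.5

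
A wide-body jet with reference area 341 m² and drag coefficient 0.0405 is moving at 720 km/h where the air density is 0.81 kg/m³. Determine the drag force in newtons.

Convert speed: v = 720 km/h ÷ 3.6 = 200 m/s.
D = ½ρv²S·CD = ½ × 0.81 × 200² × 341 × 0.0405 = 2.24×10^5 N ≈ 224 kN

D = 2.24×10^5 N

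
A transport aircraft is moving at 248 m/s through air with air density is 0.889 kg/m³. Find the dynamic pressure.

q = 27300 Pa

q = ½ρv² = ½ × 0.889 × 248² = 27300 Pa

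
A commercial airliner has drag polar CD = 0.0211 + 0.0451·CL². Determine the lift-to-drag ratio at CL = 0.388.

L/D = 13.9

CD = 0.0211 + 0.0451 × 0.388² = 0.02789
L/D = CL/CD = 0.388 / 0.02789 = 13.9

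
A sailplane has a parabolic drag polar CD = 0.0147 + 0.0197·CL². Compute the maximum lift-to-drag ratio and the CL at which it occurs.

(L/D)max = 29.4, at CL = 0.864

For CD = CD0 + K·CL², (L/D)max occurs at CL* = √(CD0/K) and equals 1/(2√(K·CD0)).
(L/D)max = 1/(2√(0.0197 × 0.0147)) = 1/(2 × 0.01702) = 29.4
CL* = √(0.0147/0.0197) = 0.864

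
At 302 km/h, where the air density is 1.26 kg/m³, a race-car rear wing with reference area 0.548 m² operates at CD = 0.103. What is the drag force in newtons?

D = 250 N

Convert speed: v = 302 km/h ÷ 3.6 = 83.89 m/s.
D = ½ρv²S·CD = ½ × 1.26 × 83.89² × 0.548 × 0.103 = 250 N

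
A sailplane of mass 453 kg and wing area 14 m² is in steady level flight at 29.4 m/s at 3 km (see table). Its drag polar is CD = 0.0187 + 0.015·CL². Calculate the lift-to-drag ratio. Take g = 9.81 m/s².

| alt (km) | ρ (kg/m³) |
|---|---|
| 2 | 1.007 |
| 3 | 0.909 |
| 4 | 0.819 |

L/D = 28.4

At 3 km, from the table: ρ = 0.909 kg/m³.
Level flight ⇒ L = W = m·g = 453 × 9.81 = 4443.9 N.
Dynamic pressure q = 0.5 × 0.909 × 29.4² = 392.9 Pa.
CL = W/(q·S) = 4443.9 / (392.9 × 14) = 0.808.
CD = 0.0187 + 0.015 × 0.808² = 0.02849.
L/D = CL/CD = 0.808 / 0.02849 = 28.4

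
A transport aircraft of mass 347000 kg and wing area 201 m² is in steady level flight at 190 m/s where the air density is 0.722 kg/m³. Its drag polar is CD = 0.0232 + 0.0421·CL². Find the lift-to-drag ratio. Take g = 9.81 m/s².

L/D = 13.8

Weight W = mg = 347000 × 9.81 = 3.4041×10^6 N; in level flight L = W.
q = ½ρv² = ½ × 0.722 × 190² = 13030 Pa.
CL = W/(q·S) = 3.4041×10^6 / (13030 × 201) = 1.3.
CD = 0.0232 + 0.0421 × 1.3² = 0.0943.
L/D = CL/CD = 1.3 / 0.0943 = 13.8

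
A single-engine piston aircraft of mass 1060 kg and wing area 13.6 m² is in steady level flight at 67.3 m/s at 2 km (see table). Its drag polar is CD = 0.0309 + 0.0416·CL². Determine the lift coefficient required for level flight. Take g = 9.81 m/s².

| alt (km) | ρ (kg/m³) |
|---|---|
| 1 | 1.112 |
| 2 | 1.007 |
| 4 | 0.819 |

At 2 km, from the table: ρ = 1.007 kg/m³.
In steady level flight, lift balances weight: W = mg = 1060 × 9.81 = 10399 N.
q = ½ρv² = ½ × 1.007 × 67.3² = 2280 Pa.
Required CL = L/(qS) = 10399/(2280·13.6) = 0.3353.

CL = 0.335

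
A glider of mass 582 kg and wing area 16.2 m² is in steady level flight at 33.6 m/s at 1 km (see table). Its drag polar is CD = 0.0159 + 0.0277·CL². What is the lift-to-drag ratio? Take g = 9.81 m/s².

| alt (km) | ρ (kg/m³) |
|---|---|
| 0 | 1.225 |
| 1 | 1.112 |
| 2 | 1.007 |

At 1 km, from the table: ρ = 1.112 kg/m³.
In steady level flight, lift balances weight: W = mg = 582 × 9.81 = 5709.4 N.
Dynamic pressure q = 0.5 × 1.112 × 33.6² = 627.7 Pa.
CL = 2W/(ρv²S) = 2×5709.4/(1.112×33.6²×16.2) = 0.5615.
CD = 0.0159 + 0.0277 × 0.5615² = 0.02463.
L/D = CL/CD = 0.5615 / 0.02463 = 22.8

L/D = 22.8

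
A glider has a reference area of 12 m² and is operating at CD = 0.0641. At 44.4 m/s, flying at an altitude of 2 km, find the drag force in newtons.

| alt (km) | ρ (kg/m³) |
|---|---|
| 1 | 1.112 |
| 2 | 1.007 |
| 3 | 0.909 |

D = 763 N

At 2 km, from the table: ρ = 1.007 kg/m³.
Dynamic pressure q = ½ρv² = ½ × 1.007 × 44.4² = 992.6 Pa.
D = q·S·CD = 992.6 × 12 × 0.0641 = 763 N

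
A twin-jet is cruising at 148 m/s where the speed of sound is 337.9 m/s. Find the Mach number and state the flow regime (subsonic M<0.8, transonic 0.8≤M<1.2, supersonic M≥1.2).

M = 0.438 (subsonic)

M = v/a = 148 / 337.9 = 0.438
M = 0.438 → subsonic.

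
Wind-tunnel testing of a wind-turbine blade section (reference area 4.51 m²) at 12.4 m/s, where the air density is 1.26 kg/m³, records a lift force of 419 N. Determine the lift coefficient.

From L = ½ρv²S·CL, rearranging gives CL = 2L/(ρv²S).
CL = 2 × 419 / (1.26 × 12.4² × 4.51) = 0.959

CL = 0.959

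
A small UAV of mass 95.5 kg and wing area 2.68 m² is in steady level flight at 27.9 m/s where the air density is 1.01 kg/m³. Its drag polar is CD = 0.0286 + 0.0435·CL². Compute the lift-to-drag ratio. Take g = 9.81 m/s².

Weight W = mg = 95.5 × 9.81 = 936.86 N; in level flight L = W.
q = ½ρv² = ½ × 1.01 × 27.9² = 393.1 Pa.
CL = 2W/(ρv²S) = 2×936.86/(1.01×27.9²×2.68) = 0.8893.
CD = 0.0286 + 0.0435 × 0.8893² = 0.063.
L/D = CL/CD = 0.8893 / 0.063 = 14.1

L/D = 14.1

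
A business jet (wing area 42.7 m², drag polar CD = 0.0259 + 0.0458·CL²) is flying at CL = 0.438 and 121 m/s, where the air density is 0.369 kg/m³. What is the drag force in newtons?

CD = 0.0259 + 0.0458 × 0.438² = 0.03469
D = ½ρv²S·CD = ½ × 0.369 × 121² × 42.7 × 0.03469 = 4000 N

D = 4000 N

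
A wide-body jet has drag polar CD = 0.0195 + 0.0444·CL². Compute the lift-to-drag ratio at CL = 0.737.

CD = 0.0195 + 0.0444 × 0.737² = 0.04362
L/D = CL/CD = 0.737 / 0.04362 = 16.9

L/D = 16.9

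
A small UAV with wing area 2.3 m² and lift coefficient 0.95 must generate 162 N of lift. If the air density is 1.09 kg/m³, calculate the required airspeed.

v = 11.7 m/s

L = ½ρv²S·CL ⇒ v = √(2L/(ρ·S·CL))
v = √(2 × 162 / (1.09 × 2.3 × 0.95)) = √136 = 11.7 m/s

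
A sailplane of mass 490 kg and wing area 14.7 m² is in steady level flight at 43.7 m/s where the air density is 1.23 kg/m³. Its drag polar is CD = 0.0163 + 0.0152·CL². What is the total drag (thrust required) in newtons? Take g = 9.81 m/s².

D = 302 N

In steady level flight, lift balances weight: W = mg = 490 × 9.81 = 4806.9 N.
q = ½ρv² = ½ × 1.23 × 43.7² = 1174 Pa.
CL = 2W/(ρv²S) = 2×4806.9/(1.23×43.7²×14.7) = 0.2784.
CD = 0.0163 + 0.0152 × 0.2784² = 0.01748.
D = q·S·CD = 1174 × 14.7 × 0.01748 = 301.8 N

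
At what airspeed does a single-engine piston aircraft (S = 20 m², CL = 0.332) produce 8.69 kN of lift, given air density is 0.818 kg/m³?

v = 56.6 m/s

L = ½ρv²S·CL ⇒ v = √(2L/(ρ·S·CL))
v = √(2 × 8690 / (0.818 × 20 × 0.332)) = √3200 = 56.6 m/s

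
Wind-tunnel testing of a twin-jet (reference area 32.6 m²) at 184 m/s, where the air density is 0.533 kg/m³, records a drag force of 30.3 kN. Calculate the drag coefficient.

From D = ½ρv²S·CD, rearranging gives CD = 2D/(ρv²S).
CD = 2 × 30300 / (0.533 × 184² × 32.6) = 0.103

CD = 0.103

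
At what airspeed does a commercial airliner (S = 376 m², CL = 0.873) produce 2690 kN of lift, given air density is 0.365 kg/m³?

v = 212 m/s

L = ½ρv²S·CL ⇒ v = √(2L/(ρ·S·CL))
v = √(2 × 2.69×10^6 / (0.365 × 376 × 0.873)) = √44900 = 212 m/s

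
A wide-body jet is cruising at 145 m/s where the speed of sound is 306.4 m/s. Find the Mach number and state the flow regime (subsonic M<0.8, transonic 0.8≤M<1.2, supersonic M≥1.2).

M = v/a = 145 / 306.4 = 0.473
M = 0.473 → subsonic.

M = 0.473 (subsonic)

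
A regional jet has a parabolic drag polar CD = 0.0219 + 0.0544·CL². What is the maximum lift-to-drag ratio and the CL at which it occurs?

(L/D)max = 14.5, at CL = 0.634

For CD = CD0 + K·CL², (L/D)max occurs at CL* = √(CD0/K) and equals 1/(2√(K·CD0)).
(L/D)max = 1/(2√(0.0544 × 0.0219)) = 1/(2 × 0.03452) = 14.5
CL* = √(0.0219/0.0544) = 0.634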